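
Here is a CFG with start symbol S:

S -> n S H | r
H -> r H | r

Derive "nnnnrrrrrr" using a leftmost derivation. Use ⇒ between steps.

S ⇒ nSH   [S -> n S H]
nSH ⇒ nnSHH   [S -> n S H]
nnSHH ⇒ nnnSHHH   [S -> n S H]
nnnSHHH ⇒ nnnnSHHHH   [S -> n S H]
nnnnSHHHH ⇒ nnnnrHHHH   [S -> r]
nnnnrHHHH ⇒ nnnnrrHHH   [H -> r]
nnnnrrHHH ⇒ nnnnrrrHH   [H -> r]
nnnnrrrHH ⇒ nnnnrrrrHH   [H -> r H]
nnnnrrrrHH ⇒ nnnnrrrrrH   [H -> r]
nnnnrrrrrH ⇒ nnnnrrrrrr   [H -> r]

S ⇒ nSH ⇒ nnSHH ⇒ nnnSHHH ⇒ nnnnSHHHH ⇒ nnnnrHHHH ⇒ nnnnrrHHH ⇒ nnnnrrrHH ⇒ nnnnrrrrHH ⇒ nnnnrrrrrH ⇒ nnnnrrrrrr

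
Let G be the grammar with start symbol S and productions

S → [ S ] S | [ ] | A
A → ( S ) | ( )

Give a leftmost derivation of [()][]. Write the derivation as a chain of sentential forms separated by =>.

S => [S]S => [A]S => [()]S => [()][]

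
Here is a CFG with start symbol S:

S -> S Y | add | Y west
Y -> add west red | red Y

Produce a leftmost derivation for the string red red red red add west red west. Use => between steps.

S => Y west => red Y west => red red Y west => red red red Y west => red red red red Y west => red red red red add west red west

S => Y west   [S -> Y west]
Y west => red Y west   [Y -> red Y]
red Y west => red red Y west   [Y -> red Y]
red red Y west => red red red Y west   [Y -> red Y]
red red red Y west => red red red red Y west   [Y -> red Y]
red red red red Y west => red red red red add west red west   [Y -> add west red]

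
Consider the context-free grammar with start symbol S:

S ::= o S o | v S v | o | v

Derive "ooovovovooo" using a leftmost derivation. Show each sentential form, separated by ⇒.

S⇒oSo⇒ooSoo⇒oooSooo⇒ooovSvooo⇒ooovoSovooo⇒ooovovovooo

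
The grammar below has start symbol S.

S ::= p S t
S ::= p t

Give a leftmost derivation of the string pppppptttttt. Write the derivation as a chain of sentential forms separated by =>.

S => pSt   [S ::= p S t]
pSt => ppStt   [S ::= p S t]
ppStt => pppSttt   [S ::= p S t]
pppSttt => ppppStttt   [S ::= p S t]
ppppStttt => pppppSttttt   [S ::= p S t]
pppppSttttt => pppppptttttt   [S ::= p t]

S => pSt => ppStt => pppSttt => ppppStttt => pppppSttttt => pppppptttttt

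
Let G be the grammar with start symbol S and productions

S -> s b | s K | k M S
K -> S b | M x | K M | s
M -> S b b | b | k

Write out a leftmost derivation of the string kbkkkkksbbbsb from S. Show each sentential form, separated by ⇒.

S⇒kMS⇒kbS⇒kbkMS⇒kbkSbbS⇒kbkkMSbbS⇒kbkkkSbbS⇒kbkkkkMSbbS⇒kbkkkkkSbbS⇒kbkkkkksbbbS⇒kbkkkkksbbbsb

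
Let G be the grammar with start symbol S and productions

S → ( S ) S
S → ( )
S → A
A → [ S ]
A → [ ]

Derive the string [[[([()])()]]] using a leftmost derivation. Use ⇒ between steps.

S ⇒ A ⇒ [S] ⇒ [A] ⇒ [[S]] ⇒ [[A]] ⇒ [[[S]]] ⇒ [[[(S)S]]] ⇒ [[[(A)S]]] ⇒ [[[([S])S]]] ⇒ [[[([()])S]]] ⇒ [[[([()])()]]]

S ⇒ A   [S → A]
A ⇒ [S]   [A → [ S ]]
[S] ⇒ [A]   [S → A]
[A] ⇒ [[S]]   [A → [ S ]]
[[S]] ⇒ [[A]]   [S → A]
[[A]] ⇒ [[[S]]]   [A → [ S ]]
[[[S]]] ⇒ [[[(S)S]]]   [S → ( S ) S]
[[[(S)S]]] ⇒ [[[(A)S]]]   [S → A]
[[[(A)S]]] ⇒ [[[([S])S]]]   [A → [ S ]]
[[[([S])S]]] ⇒ [[[([()])S]]]   [S → ( )]
[[[([()])S]]] ⇒ [[[([()])()]]]   [S → ( )]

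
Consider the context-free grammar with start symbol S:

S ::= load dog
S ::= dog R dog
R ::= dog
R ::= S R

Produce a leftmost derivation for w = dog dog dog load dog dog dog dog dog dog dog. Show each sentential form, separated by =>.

S => dog R dog => dog S R dog => dog dog R dog R dog => dog dog S R dog R dog => dog dog dog R dog R dog R dog => dog dog dog S R dog R dog R dog => dog dog dog load dog R dog R dog R dog => dog dog dog load dog dog dog R dog R dog => dog dog dog load dog dog dog dog dog R dog => dog dog dog load dog dog dog dog dog dog dog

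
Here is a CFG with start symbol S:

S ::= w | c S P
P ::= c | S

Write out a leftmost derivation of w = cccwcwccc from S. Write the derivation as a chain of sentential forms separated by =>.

S => cSP => ccSPP => cccSPPP => cccwPPP => cccwSPP => cccwcSPPP => cccwcwPPP => cccwcwcPP => cccwcwccP => cccwcwccc

S => cSP   [S ::= c S P]
cSP => ccSPP   [S ::= c S P]
ccSPP => cccSPPP   [S ::= c S P]
cccSPPP => cccwPPP   [S ::= w]
cccwPPP => cccwSPP   [P ::= S]
cccwSPP => cccwcSPPP   [S ::= c S P]
cccwcSPPP => cccwcwPPP   [S ::= w]
cccwcwPPP => cccwcwcPP   [P ::= c]
cccwcwcPP => cccwcwccP   [P ::= c]
cccwcwccP => cccwcwccc   [P ::= c]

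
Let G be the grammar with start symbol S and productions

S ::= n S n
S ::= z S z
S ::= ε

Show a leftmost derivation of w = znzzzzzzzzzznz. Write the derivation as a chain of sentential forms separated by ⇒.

S⇒zSz⇒znSnz⇒znzSznz⇒znzzSzznz⇒znzzzSzzznz⇒znzzzzSzzzznz⇒znzzzzzSzzzzznz⇒znzzzzzzzzzznz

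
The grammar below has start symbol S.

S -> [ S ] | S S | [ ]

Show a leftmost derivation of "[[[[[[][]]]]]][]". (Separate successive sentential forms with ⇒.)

S ⇒ SS ⇒ [S]S ⇒ [[S]]S ⇒ [[[S]]]S ⇒ [[[[S]]]]S ⇒ [[[[[S]]]]]S ⇒ [[[[[SS]]]]]S ⇒ [[[[[[]S]]]]]S ⇒ [[[[[[][]]]]]]S ⇒ [[[[[[][]]]]]][]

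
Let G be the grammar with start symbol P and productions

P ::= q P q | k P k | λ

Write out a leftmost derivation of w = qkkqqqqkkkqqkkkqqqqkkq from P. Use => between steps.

P => qPq => qkPkq => qkkPkkq => qkkqPqkkq => qkkqqPqqkkq => qkkqqqPqqqkkq => qkkqqqqPqqqqkkq => qkkqqqqkPkqqqqkkq => qkkqqqqkkPkkqqqqkkq => qkkqqqqkkkPkkkqqqqkkq => qkkqqqqkkkqPqkkkqqqqkkq => qkkqqqqkkkqqkkkqqqqkkq

P => qPq   [P ::= q P q]
qPq => qkPkq   [P ::= k P k]
qkPkq => qkkPkkq   [P ::= k P k]
qkkPkkq => qkkqPqkkq   [P ::= q P q]
qkkqPqkkq => qkkqqPqqkkq   [P ::= q P q]
qkkqqPqqkkq => qkkqqqPqqqkkq   [P ::= q P q]
qkkqqqPqqqkkq => qkkqqqqPqqqqkkq   [P ::= q P q]
qkkqqqqPqqqqkkq => qkkqqqqkPkqqqqkkq   [P ::= k P k]
qkkqqqqkPkqqqqkkq => qkkqqqqkkPkkqqqqkkq   [P ::= k P k]
qkkqqqqkkPkkqqqqkkq => qkkqqqqkkkPkkkqqqqkkq   [P ::= k P k]
qkkqqqqkkkPkkkqqqqkkq => qkkqqqqkkkqPqkkkqqqqkkq   [P ::= q P q]
qkkqqqqkkkqPqkkkqqqqkkq => qkkqqqqkkkqqkkkqqqqkkq   [P ::= λ]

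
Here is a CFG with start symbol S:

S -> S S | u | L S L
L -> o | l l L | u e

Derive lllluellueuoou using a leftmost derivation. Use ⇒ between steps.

S ⇒ SS ⇒ LSLS ⇒ llLSLS ⇒ llllLSLS ⇒ llllueSLS ⇒ llllueLSLLS ⇒ lllluellLSLLS ⇒ lllluellueSLLS ⇒ lllluellueuLLS ⇒ lllluellueuoLS ⇒ lllluellueuooS ⇒ lllluellueuoou

S ⇒ SS   [S -> S S]
SS ⇒ LSLS   [S -> L S L]
LSLS ⇒ llLSLS   [L -> l l L]
llLSLS ⇒ llllLSLS   [L -> l l L]
llllLSLS ⇒ llllueSLS   [L -> u e]
llllueSLS ⇒ llllueLSLLS   [S -> L S L]
llllueLSLLS ⇒ lllluellLSLLS   [L -> l l L]
lllluellLSLLS ⇒ lllluellueSLLS   [L -> u e]
lllluellueSLLS ⇒ lllluellueuLLS   [S -> u]
lllluellueuLLS ⇒ lllluellueuoLS   [L -> o]
lllluellueuoLS ⇒ lllluellueuooS   [L -> o]
lllluellueuooS ⇒ lllluellueuoou   [S -> u]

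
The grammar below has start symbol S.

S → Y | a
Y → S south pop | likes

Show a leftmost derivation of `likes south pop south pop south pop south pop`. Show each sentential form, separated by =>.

S => Y => S south pop => Y south pop => S south pop south pop => Y south pop south pop => S south pop south pop south pop => Y south pop south pop south pop => S south pop south pop south pop south pop => Y south pop south pop south pop south pop => likes south pop south pop south pop south pop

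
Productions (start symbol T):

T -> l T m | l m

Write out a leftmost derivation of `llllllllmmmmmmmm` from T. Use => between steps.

T => lTm   [T -> l T m]
lTm => llTmm   [T -> l T m]
llTmm => lllTmmm   [T -> l T m]
lllTmmm => llllTmmmm   [T -> l T m]
llllTmmmm => lllllTmmmmm   [T -> l T m]
lllllTmmmmm => llllllTmmmmmm   [T -> l T m]
llllllTmmmmmm => lllllllTmmmmmmm   [T -> l T m]
lllllllTmmmmmmm => llllllllmmmmmmmm   [T -> l m]

T=>lTm=>llTmm=>lllTmmm=>llllTmmmm=>lllllTmmmmm=>llllllTmmmmmm=>lllllllTmmmmmmm=>llllllllmmmmmmmm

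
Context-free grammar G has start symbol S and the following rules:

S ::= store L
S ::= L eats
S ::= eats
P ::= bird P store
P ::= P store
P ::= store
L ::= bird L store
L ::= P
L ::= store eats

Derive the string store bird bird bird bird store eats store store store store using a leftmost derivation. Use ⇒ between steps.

S ⇒ store L ⇒ store bird L store ⇒ store bird bird L store store ⇒ store bird bird bird L store store store ⇒ store bird bird bird bird L store store store store ⇒ store bird bird bird bird store eats store store store store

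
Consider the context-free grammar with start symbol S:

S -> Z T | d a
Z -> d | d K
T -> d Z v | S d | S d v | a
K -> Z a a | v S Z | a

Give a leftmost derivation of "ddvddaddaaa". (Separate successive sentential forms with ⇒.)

S ⇒ ZT ⇒ dKT ⇒ dZaaT ⇒ ddKaaT ⇒ ddvSZaaT ⇒ ddvZTZaaT ⇒ ddvdTZaaT ⇒ ddvdSdZaaT ⇒ ddvdZTdZaaT ⇒ ddvddTdZaaT ⇒ ddvddadZaaT ⇒ ddvddaddaaT ⇒ ddvddaddaaa

S ⇒ ZT   [S -> Z T]
ZT ⇒ dKT   [Z -> d K]
dKT ⇒ dZaaT   [K -> Z a a]
dZaaT ⇒ ddKaaT   [Z -> d K]
ddKaaT ⇒ ddvSZaaT   [K -> v S Z]
ddvSZaaT ⇒ ddvZTZaaT   [S -> Z T]
ddvZTZaaT ⇒ ddvdTZaaT   [Z -> d]
ddvdTZaaT ⇒ ddvdSdZaaT   [T -> S d]
ddvdSdZaaT ⇒ ddvdZTdZaaT   [S -> Z T]
ddvdZTdZaaT ⇒ ddvddTdZaaT   [Z -> d]
ddvddTdZaaT ⇒ ddvddadZaaT   [T -> a]
ddvddadZaaT ⇒ ddvddaddaaT   [Z -> d]
ddvddaddaaT ⇒ ddvddaddaaa   [T -> a]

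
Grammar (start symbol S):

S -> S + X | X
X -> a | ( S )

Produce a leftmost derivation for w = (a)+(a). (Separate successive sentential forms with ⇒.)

S ⇒ S+X   [S -> S + X]
S+X ⇒ X+X   [S -> X]
X+X ⇒ (S)+X   [X -> ( S )]
(S)+X ⇒ (X)+X   [S -> X]
(X)+X ⇒ (a)+X   [X -> a]
(a)+X ⇒ (a)+(S)   [X -> ( S )]
(a)+(S) ⇒ (a)+(X)   [S -> X]
(a)+(X) ⇒ (a)+(a)   [X -> a]

S⇒S+X⇒X+X⇒(S)+X⇒(X)+X⇒(a)+X⇒(a)+(S)⇒(a)+(X)⇒(a)+(a)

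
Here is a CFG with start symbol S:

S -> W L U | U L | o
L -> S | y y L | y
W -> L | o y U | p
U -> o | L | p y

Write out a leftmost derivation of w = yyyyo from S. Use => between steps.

S => WLU   [S -> W L U]
WLU => LLU   [W -> L]
LLU => yyLLU   [L -> y y L]
yyLLU => yyyLU   [L -> y]
yyyLU => yyyyU   [L -> y]
yyyyU => yyyyo   [U -> o]

S => WLU => LLU => yyLLU => yyyLU => yyyyU => yyyyo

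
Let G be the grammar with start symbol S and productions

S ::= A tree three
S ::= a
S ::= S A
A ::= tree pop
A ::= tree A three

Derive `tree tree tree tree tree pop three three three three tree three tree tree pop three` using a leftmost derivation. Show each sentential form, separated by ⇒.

S ⇒ S A ⇒ A tree three A ⇒ tree A three tree three A ⇒ tree tree A three three tree three A ⇒ tree tree tree A three three three tree three A ⇒ tree tree tree tree A three three three three tree three A ⇒ tree tree tree tree tree pop three three three three tree three A ⇒ tree tree tree tree tree pop three three three three tree three tree A three ⇒ tree tree tree tree tree pop three three three three tree three tree tree pop three

S ⇒ S A   [S ::= S A]
S A ⇒ A tree three A   [S ::= A tree three]
A tree three A ⇒ tree A three tree three A   [A ::= tree A three]
tree A three tree three A ⇒ tree tree A three three tree three A   [A ::= tree A three]
tree tree A three three tree three A ⇒ tree tree tree A three three three tree three A   [A ::= tree A three]
tree tree tree A three three three tree three A ⇒ tree tree tree tree A three three three three tree three A   [A ::= tree A three]
tree tree tree tree A three three three three tree three A ⇒ tree tree tree tree tree pop three three three three tree three A   [A ::= tree pop]
tree tree tree tree tree pop three three three three tree three A ⇒ tree tree tree tree tree pop three three three three tree three tree A three   [A ::= tree A three]
tree tree tree tree tree pop three three three three tree three tree A three ⇒ tree tree tree tree tree pop three three three three tree three tree tree pop three   [A ::= tree pop]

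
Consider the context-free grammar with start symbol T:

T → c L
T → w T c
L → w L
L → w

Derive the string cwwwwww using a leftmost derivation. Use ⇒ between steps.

T ⇒ cL   [T → c L]
cL ⇒ cwL   [L → w L]
cwL ⇒ cwwL   [L → w L]
cwwL ⇒ cwwwL   [L → w L]
cwwwL ⇒ cwwwwL   [L → w L]
cwwwwL ⇒ cwwwwwL   [L → w L]
cwwwwwL ⇒ cwwwwww   [L → w]

T ⇒ cL ⇒ cwL ⇒ cwwL ⇒ cwwwL ⇒ cwwwwL ⇒ cwwwwwL ⇒ cwwwwww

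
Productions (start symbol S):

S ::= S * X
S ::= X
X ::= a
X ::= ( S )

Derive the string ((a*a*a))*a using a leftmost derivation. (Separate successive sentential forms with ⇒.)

S ⇒ S*X ⇒ X*X ⇒ (S)*X ⇒ (X)*X ⇒ ((S))*X ⇒ ((S*X))*X ⇒ ((S*X*X))*X ⇒ ((X*X*X))*X ⇒ ((a*X*X))*X ⇒ ((a*a*X))*X ⇒ ((a*a*a))*X ⇒ ((a*a*a))*a

S ⇒ S*X   [S ::= S * X]
S*X ⇒ X*X   [S ::= X]
X*X ⇒ (S)*X   [X ::= ( S )]
(S)*X ⇒ (X)*X   [S ::= X]
(X)*X ⇒ ((S))*X   [X ::= ( S )]
((S))*X ⇒ ((S*X))*X   [S ::= S * X]
((S*X))*X ⇒ ((S*X*X))*X   [S ::= S * X]
((S*X*X))*X ⇒ ((X*X*X))*X   [S ::= X]
((X*X*X))*X ⇒ ((a*X*X))*X   [X ::= a]
((a*X*X))*X ⇒ ((a*a*X))*X   [X ::= a]
((a*a*X))*X ⇒ ((a*a*a))*X   [X ::= a]
((a*a*a))*X ⇒ ((a*a*a))*a   [X ::= a]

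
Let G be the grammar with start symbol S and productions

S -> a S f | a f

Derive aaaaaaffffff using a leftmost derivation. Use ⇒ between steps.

S ⇒ aSf ⇒ aaSff ⇒ aaaSfff ⇒ aaaaSffff ⇒ aaaaaSfffff ⇒ aaaaaaffffff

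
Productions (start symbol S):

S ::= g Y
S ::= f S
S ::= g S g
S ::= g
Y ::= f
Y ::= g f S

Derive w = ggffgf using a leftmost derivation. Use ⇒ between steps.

S ⇒ gY   [S ::= g Y]
gY ⇒ ggfS   [Y ::= g f S]
ggfS ⇒ ggffS   [S ::= f S]
ggffS ⇒ ggffgY   [S ::= g Y]
ggffgY ⇒ ggffgf   [Y ::= f]

S ⇒ gY ⇒ ggfS ⇒ ggffS ⇒ ggffgY ⇒ ggffgf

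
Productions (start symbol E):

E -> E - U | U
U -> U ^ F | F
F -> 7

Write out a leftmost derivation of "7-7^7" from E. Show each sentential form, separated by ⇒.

E ⇒ E-U   [E -> E - U]
E-U ⇒ U-U   [E -> U]
U-U ⇒ F-U   [U -> F]
F-U ⇒ 7-U   [F -> 7]
7-U ⇒ 7-U^F   [U -> U ^ F]
7-U^F ⇒ 7-F^F   [U -> F]
7-F^F ⇒ 7-7^F   [F -> 7]
7-7^F ⇒ 7-7^7   [F -> 7]

E⇒E-U⇒U-U⇒F-U⇒7-U⇒7-U^F⇒7-F^F⇒7-7^F⇒7-7^7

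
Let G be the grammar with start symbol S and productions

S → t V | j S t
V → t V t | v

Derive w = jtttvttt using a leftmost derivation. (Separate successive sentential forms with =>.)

S=>jSt=>jtVt=>jttVtt=>jtttVttt=>jtttvttt

S => jSt   [S → j S t]
jSt => jtVt   [S → t V]
jtVt => jttVtt   [V → t V t]
jttVtt => jtttVttt   [V → t V t]
jtttVttt => jtttvttt   [V → v]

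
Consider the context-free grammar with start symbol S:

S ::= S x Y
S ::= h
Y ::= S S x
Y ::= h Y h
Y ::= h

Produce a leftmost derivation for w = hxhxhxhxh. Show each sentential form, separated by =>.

S => SxY => SxYxY => SxYxYxY => SxYxYxYxY => hxYxYxYxY => hxhxYxYxY => hxhxhxYxY => hxhxhxhxY => hxhxhxhxh

S => SxY   [S ::= S x Y]
SxY => SxYxY   [S ::= S x Y]
SxYxY => SxYxYxY   [S ::= S x Y]
SxYxYxY => SxYxYxYxY   [S ::= S x Y]
SxYxYxYxY => hxYxYxYxY   [S ::= h]
hxYxYxYxY => hxhxYxYxY   [Y ::= h]
hxhxYxYxY => hxhxhxYxY   [Y ::= h]
hxhxhxYxY => hxhxhxhxY   [Y ::= h]
hxhxhxhxY => hxhxhxhxh   [Y ::= h]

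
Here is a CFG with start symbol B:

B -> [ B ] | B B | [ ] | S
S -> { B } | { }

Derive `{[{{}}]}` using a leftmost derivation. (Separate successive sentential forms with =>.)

B => S   [B -> S]
S => {B}   [S -> { B }]
{B} => {[B]}   [B -> [ B ]]
{[B]} => {[S]}   [B -> S]
{[S]} => {[{B}]}   [S -> { B }]
{[{B}]} => {[{S}]}   [B -> S]
{[{S}]} => {[{{}}]}   [S -> { }]

B => S => {B} => {[B]} => {[S]} => {[{B}]} => {[{S}]} => {[{{}}]}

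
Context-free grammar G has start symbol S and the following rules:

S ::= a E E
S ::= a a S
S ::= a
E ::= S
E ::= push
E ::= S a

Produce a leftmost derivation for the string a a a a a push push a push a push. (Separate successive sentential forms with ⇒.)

S ⇒ a E E   [S ::= a E E]
a E E ⇒ a S a E   [E ::= S a]
a S a E ⇒ a a a S a E   [S ::= a a S]
a a a S a E ⇒ a a a a E E a E   [S ::= a E E]
a a a a E E a E ⇒ a a a a S a E a E   [E ::= S a]
a a a a S a E a E ⇒ a a a a a E E a E a E   [S ::= a E E]
a a a a a E E a E a E ⇒ a a a a a push E a E a E   [E ::= push]
a a a a a push E a E a E ⇒ a a a a a push push a E a E   [E ::= push]
a a a a a push push a E a E ⇒ a a a a a push push a push a E   [E ::= push]
a a a a a push push a push a E ⇒ a a a a a push push a push a push   [E ::= push]

S ⇒ a E E ⇒ a S a E ⇒ a a a S a E ⇒ a a a a E E a E ⇒ a a a a S a E a E ⇒ a a a a a E E a E a E ⇒ a a a a a push E a E a E ⇒ a a a a a push push a E a E ⇒ a a a a a push push a push a E ⇒ a a a a a push push a push a push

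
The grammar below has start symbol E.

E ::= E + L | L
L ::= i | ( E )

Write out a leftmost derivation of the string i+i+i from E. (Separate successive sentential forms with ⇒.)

E⇒E+L⇒E+L+L⇒L+L+L⇒i+L+L⇒i+i+L⇒i+i+i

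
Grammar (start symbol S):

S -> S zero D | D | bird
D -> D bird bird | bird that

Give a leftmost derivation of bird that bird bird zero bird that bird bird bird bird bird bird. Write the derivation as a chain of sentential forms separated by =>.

S => S zero D => D zero D => D bird bird zero D => bird that bird bird zero D => bird that bird bird zero D bird bird => bird that bird bird zero D bird bird bird bird => bird that bird bird zero D bird bird bird bird bird bird => bird that bird bird zero bird that bird bird bird bird bird bird

S => S zero D   [S -> S zero D]
S zero D => D zero D   [S -> D]
D zero D => D bird bird zero D   [D -> D bird bird]
D bird bird zero D => bird that bird bird zero D   [D -> bird that]
bird that bird bird zero D => bird that bird bird zero D bird bird   [D -> D bird bird]
bird that bird bird zero D bird bird => bird that bird bird zero D bird bird bird bird   [D -> D bird bird]
bird that bird bird zero D bird bird bird bird => bird that bird bird zero D bird bird bird bird bird bird   [D -> D bird bird]
bird that bird bird zero D bird bird bird bird bird bird => bird that bird bird zero bird that bird bird bird bird bird bird   [D -> bird that]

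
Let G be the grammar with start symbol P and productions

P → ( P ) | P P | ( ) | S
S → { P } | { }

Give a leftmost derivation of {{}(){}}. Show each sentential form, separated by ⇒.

P ⇒ S   [P → S]
S ⇒ {P}   [S → { P }]
{P} ⇒ {PP}   [P → P P]
{PP} ⇒ {PPP}   [P → P P]
{PPP} ⇒ {SPP}   [P → S]
{SPP} ⇒ {{}PP}   [S → { }]
{{}PP} ⇒ {{}()P}   [P → ( )]
{{}()P} ⇒ {{}()S}   [P → S]
{{}()S} ⇒ {{}(){}}   [S → { }]

P ⇒ S ⇒ {P} ⇒ {PP} ⇒ {PPP} ⇒ {SPP} ⇒ {{}PP} ⇒ {{}()P} ⇒ {{}()S} ⇒ {{}(){}}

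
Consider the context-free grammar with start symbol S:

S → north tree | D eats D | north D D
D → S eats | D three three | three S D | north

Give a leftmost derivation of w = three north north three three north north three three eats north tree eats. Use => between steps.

S => D eats D   [S → D eats D]
D eats D => D three three eats D   [D → D three three]
D three three eats D => three S D three three eats D   [D → three S D]
three S D three three eats D => three north D D D three three eats D   [S → north D D]
three north D D D three three eats D => three north D three three D D three three eats D   [D → D three three]
three north D three three D D three three eats D => three north north three three D D three three eats D   [D → north]
three north north three three D D three three eats D => three north north three three north D three three eats D   [D → north]
three north north three three north D three three eats D => three north north three three north north three three eats D   [D → north]
three north north three three north north three three eats D => three north north three three north north three three eats S eats   [D → S eats]
three north north three three north north three three eats S eats => three north north three three north north three three eats north tree eats   [S → north tree]

S => D eats D => D three three eats D => three S D three three eats D => three north D D D three three eats D => three north D three three D D three three eats D => three north north three three D D three three eats D => three north north three three north D three three eats D => three north north three three north north three three eats D => three north north three three north north three three eats S eats => three north north three three north north three three eats north tree eats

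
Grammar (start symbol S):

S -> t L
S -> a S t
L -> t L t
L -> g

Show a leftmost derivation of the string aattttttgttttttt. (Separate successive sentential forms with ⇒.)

S ⇒ aSt   [S -> a S t]
aSt ⇒ aaStt   [S -> a S t]
aaStt ⇒ aatLtt   [S -> t L]
aatLtt ⇒ aattLttt   [L -> t L t]
aattLttt ⇒ aatttLtttt   [L -> t L t]
aatttLtttt ⇒ aattttLttttt   [L -> t L t]
aattttLttttt ⇒ aatttttLtttttt   [L -> t L t]
aatttttLtttttt ⇒ aattttttLttttttt   [L -> t L t]
aattttttLttttttt ⇒ aattttttgttttttt   [L -> g]

S ⇒ aSt ⇒ aaStt ⇒ aatLtt ⇒ aattLttt ⇒ aatttLtttt ⇒ aattttLttttt ⇒ aatttttLtttttt ⇒ aattttttLttttttt ⇒ aattttttgttttttt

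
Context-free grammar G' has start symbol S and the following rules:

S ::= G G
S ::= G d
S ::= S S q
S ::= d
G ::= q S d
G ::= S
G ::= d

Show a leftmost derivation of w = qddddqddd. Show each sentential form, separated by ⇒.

S ⇒ Gd   [S ::= G d]
Gd ⇒ Sd   [G ::= S]
Sd ⇒ GGd   [S ::= G G]
GGd ⇒ qSdGd   [G ::= q S d]
qSdGd ⇒ qSSqdGd   [S ::= S S q]
qSSqdGd ⇒ qdSqdGd   [S ::= d]
qdSqdGd ⇒ qdGGqdGd   [S ::= G G]
qdGGqdGd ⇒ qdSGqdGd   [G ::= S]
qdSGqdGd ⇒ qdGdGqdGd   [S ::= G d]
qdGdGqdGd ⇒ qdddGqdGd   [G ::= d]
qdddGqdGd ⇒ qddddqdGd   [G ::= d]
qddddqdGd ⇒ qddddqddd   [G ::= d]

S ⇒ Gd ⇒ Sd ⇒ GGd ⇒ qSdGd ⇒ qSSqdGd ⇒ qdSqdGd ⇒ qdGGqdGd ⇒ qdSGqdGd ⇒ qdGdGqdGd ⇒ qdddGqdGd ⇒ qddddqdGd ⇒ qddddqddd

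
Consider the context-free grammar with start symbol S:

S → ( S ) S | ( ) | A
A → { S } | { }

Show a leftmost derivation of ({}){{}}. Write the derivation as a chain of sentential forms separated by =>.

S => (S)S   [S → ( S ) S]
(S)S => (A)S   [S → A]
(A)S => ({})S   [A → { }]
({})S => ({})A   [S → A]
({})A => ({}){S}   [A → { S }]
({}){S} => ({}){A}   [S → A]
({}){A} => ({}){{}}   [A → { }]

S => (S)S => (A)S => ({})S => ({})A => ({}){S} => ({}){A} => ({}){{}}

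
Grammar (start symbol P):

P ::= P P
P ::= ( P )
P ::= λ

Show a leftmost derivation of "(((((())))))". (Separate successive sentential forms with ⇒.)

P ⇒ (P) ⇒ ((P)) ⇒ ((PP)) ⇒ (((P)P)) ⇒ ((((P))P)) ⇒ (((((P)))P)) ⇒ ((((((P))))P)) ⇒ (((((())))P)) ⇒ (((((())))))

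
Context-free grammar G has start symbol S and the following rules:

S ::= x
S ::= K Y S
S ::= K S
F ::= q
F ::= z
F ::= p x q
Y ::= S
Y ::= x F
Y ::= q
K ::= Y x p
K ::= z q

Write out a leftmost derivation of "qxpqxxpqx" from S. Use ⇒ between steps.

S ⇒ KYS ⇒ YxpYS ⇒ SxpYS ⇒ KYSxpYS ⇒ YxpYSxpYS ⇒ qxpYSxpYS ⇒ qxpqSxpYS ⇒ qxpqxxpYS ⇒ qxpqxxpqS ⇒ qxpqxxpqx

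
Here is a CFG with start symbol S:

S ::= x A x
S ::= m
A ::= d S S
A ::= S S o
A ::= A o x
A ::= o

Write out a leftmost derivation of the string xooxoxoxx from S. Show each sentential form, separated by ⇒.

S ⇒ xAx   [S ::= x A x]
xAx ⇒ xAoxx   [A ::= A o x]
xAoxx ⇒ xAoxoxx   [A ::= A o x]
xAoxoxx ⇒ xAoxoxoxx   [A ::= A o x]
xAoxoxoxx ⇒ xooxoxoxx   [A ::= o]

S⇒xAx⇒xAoxx⇒xAoxoxx⇒xAoxoxoxx⇒xooxoxoxx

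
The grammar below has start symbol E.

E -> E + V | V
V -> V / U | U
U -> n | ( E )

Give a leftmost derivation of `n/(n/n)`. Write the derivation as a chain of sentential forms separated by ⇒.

E ⇒ V   [E -> V]
V ⇒ V/U   [V -> V / U]
V/U ⇒ U/U   [V -> U]
U/U ⇒ n/U   [U -> n]
n/U ⇒ n/(E)   [U -> ( E )]
n/(E) ⇒ n/(V)   [E -> V]
n/(V) ⇒ n/(V/U)   [V -> V / U]
n/(V/U) ⇒ n/(U/U)   [V -> U]
n/(U/U) ⇒ n/(n/U)   [U -> n]
n/(n/U) ⇒ n/(n/n)   [U -> n]

E ⇒ V ⇒ V/U ⇒ U/U ⇒ n/U ⇒ n/(E) ⇒ n/(V) ⇒ n/(V/U) ⇒ n/(U/U) ⇒ n/(n/U) ⇒ n/(n/n)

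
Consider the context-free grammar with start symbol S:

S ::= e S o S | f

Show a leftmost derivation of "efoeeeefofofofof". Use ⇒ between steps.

S ⇒ eSoS ⇒ efoS ⇒ efoeSoS ⇒ efoeeSoSoS ⇒ efoeeeSoSoSoS ⇒ efoeeeeSoSoSoSoS ⇒ efoeeeefoSoSoSoS ⇒ efoeeeefofoSoSoS ⇒ efoeeeefofofoSoS ⇒ efoeeeefofofofoS ⇒ efoeeeefofofofof

S ⇒ eSoS   [S ::= e S o S]
eSoS ⇒ efoS   [S ::= f]
efoS ⇒ efoeSoS   [S ::= e S o S]
efoeSoS ⇒ efoeeSoSoS   [S ::= e S o S]
efoeeSoSoS ⇒ efoeeeSoSoSoS   [S ::= e S o S]
efoeeeSoSoSoS ⇒ efoeeeeSoSoSoSoS   [S ::= e S o S]
efoeeeeSoSoSoSoS ⇒ efoeeeefoSoSoSoS   [S ::= f]
efoeeeefoSoSoSoS ⇒ efoeeeefofoSoSoS   [S ::= f]
efoeeeefofoSoSoS ⇒ efoeeeefofofoSoS   [S ::= f]
efoeeeefofofoSoS ⇒ efoeeeefofofofoS   [S ::= f]
efoeeeefofofofoS ⇒ efoeeeefofofofof   [S ::= f]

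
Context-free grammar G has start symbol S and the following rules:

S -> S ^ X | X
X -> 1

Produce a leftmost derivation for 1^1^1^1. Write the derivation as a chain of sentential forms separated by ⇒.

S⇒S^X⇒S^X^X⇒S^X^X^X⇒X^X^X^X⇒1^X^X^X⇒1^1^X^X⇒1^1^1^X⇒1^1^1^1

S ⇒ S^X   [S -> S ^ X]
S^X ⇒ S^X^X   [S -> S ^ X]
S^X^X ⇒ S^X^X^X   [S -> S ^ X]
S^X^X^X ⇒ X^X^X^X   [S -> X]
X^X^X^X ⇒ 1^X^X^X   [X -> 1]
1^X^X^X ⇒ 1^1^X^X   [X -> 1]
1^1^X^X ⇒ 1^1^1^X   [X -> 1]
1^1^1^X ⇒ 1^1^1^1   [X -> 1]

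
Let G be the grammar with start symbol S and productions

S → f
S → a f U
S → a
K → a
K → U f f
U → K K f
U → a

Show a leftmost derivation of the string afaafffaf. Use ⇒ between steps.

S ⇒ afU ⇒ afKKf ⇒ afUffKf ⇒ afKKfffKf ⇒ afaKfffKf ⇒ afaafffKf ⇒ afaafffaf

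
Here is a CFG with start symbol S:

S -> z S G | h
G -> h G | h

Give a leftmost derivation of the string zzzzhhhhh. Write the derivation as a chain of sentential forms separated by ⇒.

S ⇒ zSG ⇒ zzSGG ⇒ zzzSGGG ⇒ zzzzSGGGG ⇒ zzzzhGGGG ⇒ zzzzhhGGG ⇒ zzzzhhhGG ⇒ zzzzhhhhG ⇒ zzzzhhhhh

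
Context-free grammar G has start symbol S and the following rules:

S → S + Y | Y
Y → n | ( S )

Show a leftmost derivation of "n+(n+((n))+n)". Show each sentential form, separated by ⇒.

S ⇒ S+Y ⇒ Y+Y ⇒ n+Y ⇒ n+(S) ⇒ n+(S+Y) ⇒ n+(S+Y+Y) ⇒ n+(Y+Y+Y) ⇒ n+(n+Y+Y) ⇒ n+(n+(S)+Y) ⇒ n+(n+(Y)+Y) ⇒ n+(n+((S))+Y) ⇒ n+(n+((Y))+Y) ⇒ n+(n+((n))+Y) ⇒ n+(n+((n))+n)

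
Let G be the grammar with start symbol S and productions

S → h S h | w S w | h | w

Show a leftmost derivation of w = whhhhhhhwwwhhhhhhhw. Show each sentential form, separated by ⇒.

S⇒wSw⇒whShw⇒whhShhw⇒whhhShhhw⇒whhhhShhhhw⇒whhhhhShhhhhw⇒whhhhhhShhhhhhw⇒whhhhhhhShhhhhhhw⇒whhhhhhhwSwhhhhhhhw⇒whhhhhhhwwwhhhhhhhw

S ⇒ wSw   [S → w S w]
wSw ⇒ whShw   [S → h S h]
whShw ⇒ whhShhw   [S → h S h]
whhShhw ⇒ whhhShhhw   [S → h S h]
whhhShhhw ⇒ whhhhShhhhw   [S → h S h]
whhhhShhhhw ⇒ whhhhhShhhhhw   [S → h S h]
whhhhhShhhhhw ⇒ whhhhhhShhhhhhw   [S → h S h]
whhhhhhShhhhhhw ⇒ whhhhhhhShhhhhhhw   [S → h S h]
whhhhhhhShhhhhhhw ⇒ whhhhhhhwSwhhhhhhhw   [S → w S w]
whhhhhhhwSwhhhhhhhw ⇒ whhhhhhhwwwhhhhhhhw   [S → w]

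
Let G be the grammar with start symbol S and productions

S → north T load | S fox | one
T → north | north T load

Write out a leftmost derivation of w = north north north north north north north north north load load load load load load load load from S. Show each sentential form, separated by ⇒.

S ⇒ north T load   [S → north T load]
north T load ⇒ north north T load load   [T → north T load]
north north T load load ⇒ north north north T load load load   [T → north T load]
north north north T load load load ⇒ north north north north T load load load load   [T → north T load]
north north north north T load load load load ⇒ north north north north north T load load load load load   [T → north T load]
north north north north north T load load load load load ⇒ north north north north north north T load load load load load load   [T → north T load]
north north north north north north T load load load load load load ⇒ north north north north north north north T load load load load load load load   [T → north T load]
north north north north north north north T load load load load load load load ⇒ north north north north north north north north T load load load load load load load load   [T → north T load]
north north north north north north north north T load load load load load load load load ⇒ north north north north north north north north north load load load load load load load load   [T → north]

S ⇒ north T load ⇒ north north T load load ⇒ north north north T load load load ⇒ north north north north T load load load load ⇒ north north north north north T load load load load load ⇒ north north north north north north T load load load load load load ⇒ north north north north north north north T load load load load load load load ⇒ north north north north north north north north T load load load load load load load load ⇒ north north north north north north north north north load load load load load load load load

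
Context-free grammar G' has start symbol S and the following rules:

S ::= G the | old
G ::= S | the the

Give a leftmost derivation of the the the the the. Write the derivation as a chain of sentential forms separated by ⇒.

S ⇒ G the ⇒ S the ⇒ G the the ⇒ S the the ⇒ G the the the ⇒ the the the the the

S ⇒ G the   [S ::= G the]
G the ⇒ S the   [G ::= S]
S the ⇒ G the the   [S ::= G the]
G the the ⇒ S the the   [G ::= S]
S the the ⇒ G the the the   [S ::= G the]
G the the the ⇒ the the the the the   [G ::= the the]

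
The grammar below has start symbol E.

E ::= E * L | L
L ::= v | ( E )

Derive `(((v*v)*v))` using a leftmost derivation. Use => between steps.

E => L => (E) => (L) => ((E)) => ((E*L)) => ((L*L)) => (((E)*L)) => (((E*L)*L)) => (((L*L)*L)) => (((v*L)*L)) => (((v*v)*L)) => (((v*v)*v))

E => L   [E ::= L]
L => (E)   [L ::= ( E )]
(E) => (L)   [E ::= L]
(L) => ((E))   [L ::= ( E )]
((E)) => ((E*L))   [E ::= E * L]
((E*L)) => ((L*L))   [E ::= L]
((L*L)) => (((E)*L))   [L ::= ( E )]
(((E)*L)) => (((E*L)*L))   [E ::= E * L]
(((E*L)*L)) => (((L*L)*L))   [E ::= L]
(((L*L)*L)) => (((v*L)*L))   [L ::= v]
(((v*L)*L)) => (((v*v)*L))   [L ::= v]
(((v*v)*L)) => (((v*v)*v))   [L ::= v]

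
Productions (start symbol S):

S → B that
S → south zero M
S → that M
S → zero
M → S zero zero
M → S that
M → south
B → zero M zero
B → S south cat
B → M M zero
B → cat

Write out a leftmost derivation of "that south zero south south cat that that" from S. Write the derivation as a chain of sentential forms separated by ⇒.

S ⇒ that M ⇒ that S that ⇒ that B that that ⇒ that S south cat that that ⇒ that south zero M south cat that that ⇒ that south zero south south cat that that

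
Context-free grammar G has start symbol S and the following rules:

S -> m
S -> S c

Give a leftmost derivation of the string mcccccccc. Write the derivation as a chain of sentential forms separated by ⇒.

S ⇒ Sc   [S -> S c]
Sc ⇒ Scc   [S -> S c]
Scc ⇒ Sccc   [S -> S c]
Sccc ⇒ Scccc   [S -> S c]
Scccc ⇒ Sccccc   [S -> S c]
Sccccc ⇒ Scccccc   [S -> S c]
Scccccc ⇒ Sccccccc   [S -> S c]
Sccccccc ⇒ Scccccccc   [S -> S c]
Scccccccc ⇒ mcccccccc   [S -> m]

S ⇒ Sc ⇒ Scc ⇒ Sccc ⇒ Scccc ⇒ Sccccc ⇒ Scccccc ⇒ Sccccccc ⇒ Scccccccc ⇒ mcccccccc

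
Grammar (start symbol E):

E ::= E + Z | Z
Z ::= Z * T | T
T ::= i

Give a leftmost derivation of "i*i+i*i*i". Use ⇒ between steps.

E ⇒ E+Z ⇒ Z+Z ⇒ Z*T+Z ⇒ T*T+Z ⇒ i*T+Z ⇒ i*i+Z ⇒ i*i+Z*T ⇒ i*i+Z*T*T ⇒ i*i+T*T*T ⇒ i*i+i*T*T ⇒ i*i+i*i*T ⇒ i*i+i*i*i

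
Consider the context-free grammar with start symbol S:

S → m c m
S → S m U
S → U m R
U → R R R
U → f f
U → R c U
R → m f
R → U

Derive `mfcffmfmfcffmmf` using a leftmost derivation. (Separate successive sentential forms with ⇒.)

S ⇒ UmR   [S → U m R]
UmR ⇒ RcUmR   [U → R c U]
RcUmR ⇒ UcUmR   [R → U]
UcUmR ⇒ RcUcUmR   [U → R c U]
RcUcUmR ⇒ mfcUcUmR   [R → m f]
mfcUcUmR ⇒ mfcRRRcUmR   [U → R R R]
mfcRRRcUmR ⇒ mfcURRcUmR   [R → U]
mfcURRcUmR ⇒ mfcffRRcUmR   [U → f f]
mfcffRRcUmR ⇒ mfcffmfRcUmR   [R → m f]
mfcffmfRcUmR ⇒ mfcffmfmfcUmR   [R → m f]
mfcffmfmfcUmR ⇒ mfcffmfmfcffmR   [U → f f]
mfcffmfmfcffmR ⇒ mfcffmfmfcffmmf   [R → m f]

S ⇒ UmR ⇒ RcUmR ⇒ UcUmR ⇒ RcUcUmR ⇒ mfcUcUmR ⇒ mfcRRRcUmR ⇒ mfcURRcUmR ⇒ mfcffRRcUmR ⇒ mfcffmfRcUmR ⇒ mfcffmfmfcUmR ⇒ mfcffmfmfcffmR ⇒ mfcffmfmfcffmmf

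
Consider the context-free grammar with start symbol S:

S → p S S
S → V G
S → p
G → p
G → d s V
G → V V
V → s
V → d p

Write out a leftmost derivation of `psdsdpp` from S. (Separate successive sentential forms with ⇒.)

S ⇒ pSS ⇒ pVGS ⇒ psGS ⇒ psdsVS ⇒ psdsdpS ⇒ psdsdpp

S ⇒ pSS   [S → p S S]
pSS ⇒ pVGS   [S → V G]
pVGS ⇒ psGS   [V → s]
psGS ⇒ psdsVS   [G → d s V]
psdsVS ⇒ psdsdpS   [V → d p]
psdsdpS ⇒ psdsdpp   [S → p]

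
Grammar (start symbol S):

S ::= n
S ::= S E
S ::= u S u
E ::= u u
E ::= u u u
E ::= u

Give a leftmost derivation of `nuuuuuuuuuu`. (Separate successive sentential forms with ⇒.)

S ⇒ SE   [S ::= S E]
SE ⇒ SEE   [S ::= S E]
SEE ⇒ SEEE   [S ::= S E]
SEEE ⇒ SEEEE   [S ::= S E]
SEEEE ⇒ nEEEE   [S ::= n]
nEEEE ⇒ nuuuEEE   [E ::= u u u]
nuuuEEE ⇒ nuuuuuEE   [E ::= u u]
nuuuuuEE ⇒ nuuuuuuuE   [E ::= u u]
nuuuuuuuE ⇒ nuuuuuuuuuu   [E ::= u u u]

S ⇒ SE ⇒ SEE ⇒ SEEE ⇒ SEEEE ⇒ nEEEE ⇒ nuuuEEE ⇒ nuuuuuEE ⇒ nuuuuuuuE ⇒ nuuuuuuuuuu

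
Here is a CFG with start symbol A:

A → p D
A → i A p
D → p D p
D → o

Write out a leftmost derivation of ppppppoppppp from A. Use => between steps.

A => pD   [A → p D]
pD => ppDp   [D → p D p]
ppDp => pppDpp   [D → p D p]
pppDpp => ppppDppp   [D → p D p]
ppppDppp => pppppDpppp   [D → p D p]
pppppDpppp => ppppppDppppp   [D → p D p]
ppppppDppppp => ppppppoppppp   [D → o]

A => pD => ppDp => pppDpp => ppppDppp => pppppDpppp => ppppppDppppp => ppppppoppppp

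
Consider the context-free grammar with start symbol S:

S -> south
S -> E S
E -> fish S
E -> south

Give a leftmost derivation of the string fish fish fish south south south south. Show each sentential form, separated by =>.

S => E S   [S -> E S]
E S => fish S S   [E -> fish S]
fish S S => fish E S S   [S -> E S]
fish E S S => fish fish S S S   [E -> fish S]
fish fish S S S => fish fish E S S S   [S -> E S]
fish fish E S S S => fish fish fish S S S S   [E -> fish S]
fish fish fish S S S S => fish fish fish south S S S   [S -> south]
fish fish fish south S S S => fish fish fish south south S S   [S -> south]
fish fish fish south south S S => fish fish fish south south south S   [S -> south]
fish fish fish south south south S => fish fish fish south south south south   [S -> south]

S => E S => fish S S => fish E S S => fish fish S S S => fish fish E S S S => fish fish fish S S S S => fish fish fish south S S S => fish fish fish south south S S => fish fish fish south south south S => fish fish fish south south south south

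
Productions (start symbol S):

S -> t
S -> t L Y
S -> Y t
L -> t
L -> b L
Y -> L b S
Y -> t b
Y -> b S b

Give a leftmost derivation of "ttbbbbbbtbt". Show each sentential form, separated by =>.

S => tLY   [S -> t L Y]
tLY => ttY   [L -> t]
ttY => ttLbS   [Y -> L b S]
ttLbS => ttbLbS   [L -> b L]
ttbLbS => ttbbLbS   [L -> b L]
ttbbLbS => ttbbbLbS   [L -> b L]
ttbbbLbS => ttbbbbLbS   [L -> b L]
ttbbbbLbS => ttbbbbbLbS   [L -> b L]
ttbbbbbLbS => ttbbbbbbLbS   [L -> b L]
ttbbbbbbLbS => ttbbbbbbtbS   [L -> t]
ttbbbbbbtbS => ttbbbbbbtbt   [S -> t]

S => tLY => ttY => ttLbS => ttbLbS => ttbbLbS => ttbbbLbS => ttbbbbLbS => ttbbbbbLbS => ttbbbbbbLbS => ttbbbbbbtbS => ttbbbbbbtbt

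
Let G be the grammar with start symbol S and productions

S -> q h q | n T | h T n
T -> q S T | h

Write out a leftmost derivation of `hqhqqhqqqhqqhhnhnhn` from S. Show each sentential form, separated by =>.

S => hTn => hqSTn => hqhTnTn => hqhqSTnTn => hqhqqhqTnTn => hqhqqhqqSTnTn => hqhqqhqqqhqTnTn => hqhqqhqqqhqqSTnTn => hqhqqhqqqhqqhTnTnTn => hqhqqhqqqhqqhhnTnTn => hqhqqhqqqhqqhhnhnTn => hqhqqhqqqhqqhhnhnhn

S => hTn   [S -> h T n]
hTn => hqSTn   [T -> q S T]
hqSTn => hqhTnTn   [S -> h T n]
hqhTnTn => hqhqSTnTn   [T -> q S T]
hqhqSTnTn => hqhqqhqTnTn   [S -> q h q]
hqhqqhqTnTn => hqhqqhqqSTnTn   [T -> q S T]
hqhqqhqqSTnTn => hqhqqhqqqhqTnTn   [S -> q h q]
hqhqqhqqqhqTnTn => hqhqqhqqqhqqSTnTn   [T -> q S T]
hqhqqhqqqhqqSTnTn => hqhqqhqqqhqqhTnTnTn   [S -> h T n]
hqhqqhqqqhqqhTnTnTn => hqhqqhqqqhqqhhnTnTn   [T -> h]
hqhqqhqqqhqqhhnTnTn => hqhqqhqqqhqqhhnhnTn   [T -> h]
hqhqqhqqqhqqhhnhnTn => hqhqqhqqqhqqhhnhnhn   [T -> h]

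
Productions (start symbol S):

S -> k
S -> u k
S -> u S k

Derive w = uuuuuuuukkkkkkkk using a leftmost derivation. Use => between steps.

S => uSk   [S -> u S k]
uSk => uuSkk   [S -> u S k]
uuSkk => uuuSkkk   [S -> u S k]
uuuSkkk => uuuuSkkkk   [S -> u S k]
uuuuSkkkk => uuuuuSkkkkk   [S -> u S k]
uuuuuSkkkkk => uuuuuuSkkkkkk   [S -> u S k]
uuuuuuSkkkkkk => uuuuuuuSkkkkkkk   [S -> u S k]
uuuuuuuSkkkkkkk => uuuuuuuukkkkkkkk   [S -> u k]

S => uSk => uuSkk => uuuSkkk => uuuuSkkkk => uuuuuSkkkkk => uuuuuuSkkkkkk => uuuuuuuSkkkkkkk => uuuuuuuukkkkkkkk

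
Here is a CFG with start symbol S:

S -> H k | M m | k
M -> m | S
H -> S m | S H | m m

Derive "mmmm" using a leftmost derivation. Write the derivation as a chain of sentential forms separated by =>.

S => Mm => Sm => Mmm => Smm => Mmmm => mmmm

S => Mm   [S -> M m]
Mm => Sm   [M -> S]
Sm => Mmm   [S -> M m]
Mmm => Smm   [M -> S]
Smm => Mmmm   [S -> M m]
Mmmm => mmmm   [M -> m]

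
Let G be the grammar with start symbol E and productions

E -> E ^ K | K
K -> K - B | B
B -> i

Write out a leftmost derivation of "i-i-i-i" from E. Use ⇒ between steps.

E ⇒ K ⇒ K-B ⇒ K-B-B ⇒ K-B-B-B ⇒ B-B-B-B ⇒ i-B-B-B ⇒ i-i-B-B ⇒ i-i-i-B ⇒ i-i-i-i

E ⇒ K   [E -> K]
K ⇒ K-B   [K -> K - B]
K-B ⇒ K-B-B   [K -> K - B]
K-B-B ⇒ K-B-B-B   [K -> K - B]
K-B-B-B ⇒ B-B-B-B   [K -> B]
B-B-B-B ⇒ i-B-B-B   [B -> i]
i-B-B-B ⇒ i-i-B-B   [B -> i]
i-i-B-B ⇒ i-i-i-B   [B -> i]
i-i-i-B ⇒ i-i-i-i   [B -> i]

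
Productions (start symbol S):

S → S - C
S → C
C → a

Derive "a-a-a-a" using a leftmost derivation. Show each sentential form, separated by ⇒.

S ⇒ S-C ⇒ S-C-C ⇒ S-C-C-C ⇒ C-C-C-C ⇒ a-C-C-C ⇒ a-a-C-C ⇒ a-a-a-C ⇒ a-a-a-a

S ⇒ S-C   [S → S - C]
S-C ⇒ S-C-C   [S → S - C]
S-C-C ⇒ S-C-C-C   [S → S - C]
S-C-C-C ⇒ C-C-C-C   [S → C]
C-C-C-C ⇒ a-C-C-C   [C → a]
a-C-C-C ⇒ a-a-C-C   [C → a]
a-a-C-C ⇒ a-a-a-C   [C → a]
a-a-a-C ⇒ a-a-a-a   [C → a]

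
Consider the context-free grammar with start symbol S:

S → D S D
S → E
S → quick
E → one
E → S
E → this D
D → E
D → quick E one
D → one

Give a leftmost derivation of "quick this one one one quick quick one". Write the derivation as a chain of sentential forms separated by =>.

S => D S D => quick E one S D => quick this D one S D => quick this one one S D => quick this one one E D => quick this one one one D => quick this one one one quick E one => quick this one one one quick S one => quick this one one one quick quick one

S => D S D   [S → D S D]
D S D => quick E one S D   [D → quick E one]
quick E one S D => quick this D one S D   [E → this D]
quick this D one S D => quick this one one S D   [D → one]
quick this one one S D => quick this one one E D   [S → E]
quick this one one E D => quick this one one one D   [E → one]
quick this one one one D => quick this one one one quick E one   [D → quick E one]
quick this one one one quick E one => quick this one one one quick S one   [E → S]
quick this one one one quick S one => quick this one one one quick quick one   [S → quick]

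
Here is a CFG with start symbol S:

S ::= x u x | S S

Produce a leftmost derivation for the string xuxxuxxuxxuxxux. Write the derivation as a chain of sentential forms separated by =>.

S=>SS=>SSS=>SSSS=>SSSSS=>xuxSSSS=>xuxxuxSSS=>xuxxuxxuxSS=>xuxxuxxuxxuxS=>xuxxuxxuxxuxxux

S => SS   [S ::= S S]
SS => SSS   [S ::= S S]
SSS => SSSS   [S ::= S S]
SSSS => SSSSS   [S ::= S S]
SSSSS => xuxSSSS   [S ::= x u x]
xuxSSSS => xuxxuxSSS   [S ::= x u x]
xuxxuxSSS => xuxxuxxuxSS   [S ::= x u x]
xuxxuxxuxSS => xuxxuxxuxxuxS   [S ::= x u x]
xuxxuxxuxxuxS => xuxxuxxuxxuxxux   [S ::= x u x]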